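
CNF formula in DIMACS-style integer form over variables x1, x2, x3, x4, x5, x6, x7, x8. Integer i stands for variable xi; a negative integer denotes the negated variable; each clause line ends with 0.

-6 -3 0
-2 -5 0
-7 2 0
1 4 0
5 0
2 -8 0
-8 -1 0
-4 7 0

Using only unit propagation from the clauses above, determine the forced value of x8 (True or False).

Unit clause (x5) sets x5 = True.
(~x2 | ~x5) with x5 = True leaves only ~x2, so x2 = False.
(x2 | ~x7): since x2 = False, the clause reduces to (~x7). x7 = False.
(x2 | ~x8): since x2 = False, the clause reduces to (~x8). x8 = False.

False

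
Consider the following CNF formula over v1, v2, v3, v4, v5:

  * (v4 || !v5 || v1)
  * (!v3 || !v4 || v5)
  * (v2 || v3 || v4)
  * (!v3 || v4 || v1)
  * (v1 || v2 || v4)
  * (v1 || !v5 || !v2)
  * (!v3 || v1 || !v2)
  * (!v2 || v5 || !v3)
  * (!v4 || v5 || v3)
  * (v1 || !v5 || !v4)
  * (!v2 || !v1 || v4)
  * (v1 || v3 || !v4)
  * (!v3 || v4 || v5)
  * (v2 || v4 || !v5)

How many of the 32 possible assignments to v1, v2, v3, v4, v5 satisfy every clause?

5

Satisfying assignments:
  v1=0 v2=1 v3=0 v4=0 v5=0
  v1=1 v2=0 v3=0 v4=1 v5=1
  v1=1 v2=0 v3=1 v4=1 v5=1
  v1=1 v2=1 v3=0 v4=1 v5=1
  v1=1 v2=1 v3=1 v4=1 v5=1
That's 5 in total.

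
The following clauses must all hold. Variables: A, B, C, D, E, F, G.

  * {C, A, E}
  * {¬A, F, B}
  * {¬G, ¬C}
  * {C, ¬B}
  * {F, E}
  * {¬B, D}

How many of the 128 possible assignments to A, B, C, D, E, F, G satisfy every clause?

32

Split on B, then C.
  B=1, C=1: A free; 3 ways for (D,E,F,G) × 2^1 = 6.
  B=1, C=0: a clause becomes empty — 0.
  B=0, C=1: D free; 5 ways for (A,E,F,G) × 2^1 = 10.
  B=0, C=0: D, G free; 4 ways for (A,E,F) × 2^2 = 16.
Total: 6 + 0 + 10 + 16 = 32.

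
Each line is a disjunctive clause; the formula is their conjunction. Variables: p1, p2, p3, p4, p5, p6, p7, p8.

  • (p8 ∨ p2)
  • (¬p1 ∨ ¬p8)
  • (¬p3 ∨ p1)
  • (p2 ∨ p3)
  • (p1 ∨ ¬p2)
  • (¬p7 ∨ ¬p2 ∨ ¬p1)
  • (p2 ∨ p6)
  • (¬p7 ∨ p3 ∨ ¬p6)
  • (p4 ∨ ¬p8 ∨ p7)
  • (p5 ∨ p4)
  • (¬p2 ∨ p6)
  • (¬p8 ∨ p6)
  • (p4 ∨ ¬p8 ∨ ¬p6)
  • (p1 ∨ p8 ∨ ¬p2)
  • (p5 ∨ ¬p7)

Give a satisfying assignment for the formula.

p1=T  p2=T  p3=T  p4=T  p5=F  p6=T  p7=F  p8=F

Check each clause:
  1. (p8 ∨ p2) — p2 is true.
  2. (¬p1 ∨ ¬p8) — ¬p8 is true.
  3. (p1 ∨ ¬p3) — p1 is true.
  4. (p3 ∨ p2) — p2 is true.
  5. (p1 ∨ ¬p2) — p1 is true.
  6. (¬p2 ∨ ¬p7 ∨ ¬p1) — ¬p7 is true.
  7. (p2 ∨ p6) — p2 is true.
  8. (¬p7 ∨ p3 ∨ ¬p6) — ¬p7 is true.
  9. (p4 ∨ ¬p8 ∨ p7) — ¬p8 is true.
  10. (p5 ∨ p4) — p4 is true.
  11. (p6 ∨ ¬p2) — p6 is true.
  12. (p6 ∨ ¬p8) — ¬p8 is true.
  13. (¬p6 ∨ ¬p8 ∨ p4) — ¬p8 is true.
  14. (p8 ∨ p1 ∨ ¬p2) — p1 is true.
  15. (p5 ∨ ¬p7) — ¬p7 is true.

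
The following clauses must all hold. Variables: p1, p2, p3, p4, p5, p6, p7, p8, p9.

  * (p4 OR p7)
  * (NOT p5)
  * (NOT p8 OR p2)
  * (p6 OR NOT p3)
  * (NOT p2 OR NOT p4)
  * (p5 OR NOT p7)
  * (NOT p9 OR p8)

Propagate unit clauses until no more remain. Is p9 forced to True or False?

(NOT p5) is a unit clause: p5 = False.
In (p5 OR NOT p7), p5 is now false; NOT p7 must hold, so p7 = False.
From (p7 OR p4) and p7 = False: p4 = True.
From (NOT p4 OR NOT p2) and p4 = True: p2 = False.
(NOT p8 OR p2) with p2 = False leaves only NOT p8, so p8 = False.
(NOT p9 OR p8): since p8 = False, the clause reduces to (NOT p9). p9 = False.

False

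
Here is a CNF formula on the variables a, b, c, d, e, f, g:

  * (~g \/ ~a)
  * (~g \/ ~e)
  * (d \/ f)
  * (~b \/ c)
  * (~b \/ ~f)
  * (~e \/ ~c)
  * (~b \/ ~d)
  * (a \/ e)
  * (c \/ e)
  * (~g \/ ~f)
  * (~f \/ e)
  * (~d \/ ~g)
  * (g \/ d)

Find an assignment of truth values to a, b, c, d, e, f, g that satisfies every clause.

Pure literal: b appears only negated; assign b = False.
Set a = True and propagate.
  then g is forced to False.
  then d is forced to True.
Set c = False and propagate.
  then e is forced to True.
f is now unconstrained; take f = True.
Check each clause:
  1. (~g \/ ~a) — ~g is true.
  2. (~e \/ ~g) — ~g is true.
  3. (f \/ d) — d is true.
  4. (~b \/ c) — ~b is true.
  5. (~b \/ ~f) — ~b is true.
  6. (~c \/ ~e) — ~c is true.
  7. (~b \/ ~d) — ~b is true.
  8. (e \/ a) — a is true.
  9. (e \/ c) — e is true.
  10. (~g \/ ~f) — ~g is true.
  11. (e \/ ~f) — e is true.
  12. (~g \/ ~d) — ~g is true.
  13. (g \/ d) — d is true.

a=True, b=False, c=False, d=True, e=True, f=True, g=False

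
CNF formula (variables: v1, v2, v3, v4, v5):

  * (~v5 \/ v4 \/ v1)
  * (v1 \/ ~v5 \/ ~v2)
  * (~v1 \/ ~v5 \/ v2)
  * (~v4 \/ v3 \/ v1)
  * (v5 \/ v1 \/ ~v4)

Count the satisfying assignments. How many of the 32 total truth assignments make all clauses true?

17

Split on v1, then v5.
  v1=1, v5=1: remaining (v2,v3,v4) ∈ {(1,0,0); (1,0,1); (1,1,0); (1,1,1)} — 4.
  v1=1, v5=0: v2, v3, v4 free → 2^3 = 8.
  v1=0, v5=1: remaining (v2,v3,v4) ∈ {(0,1,1)} — 1.
  v1=0, v5=0: remaining (v2,v3,v4) ∈ {(0,0,0); (0,1,0); (1,0,0); (1,1,0)} — 4.
Total: 4 + 8 + 1 + 4 = 17.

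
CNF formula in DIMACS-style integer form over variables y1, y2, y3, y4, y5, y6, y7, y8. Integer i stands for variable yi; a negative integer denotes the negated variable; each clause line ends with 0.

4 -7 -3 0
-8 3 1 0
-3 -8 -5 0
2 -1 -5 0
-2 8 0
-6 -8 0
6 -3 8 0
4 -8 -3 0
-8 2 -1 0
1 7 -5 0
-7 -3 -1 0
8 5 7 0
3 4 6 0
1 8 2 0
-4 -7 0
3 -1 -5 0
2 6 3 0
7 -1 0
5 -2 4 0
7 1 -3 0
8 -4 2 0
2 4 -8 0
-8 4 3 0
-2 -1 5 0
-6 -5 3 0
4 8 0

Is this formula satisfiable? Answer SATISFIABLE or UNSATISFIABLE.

UNSATISFIABLE

y8 = True:
  y3 = True:
    propagation gives y5=False, y4=True, y7=False, y1=False; an empty clause results — contradiction.
  y3 = False:
    propagation gives y1=True, y2=True, y4=True, y7=False; an empty clause results — contradiction.
y8 = False:
  propagation gives y2=False, y1=True, y5=False, y7=True; an empty clause results — contradiction.
Every branch closes, so no satisfying assignment exists.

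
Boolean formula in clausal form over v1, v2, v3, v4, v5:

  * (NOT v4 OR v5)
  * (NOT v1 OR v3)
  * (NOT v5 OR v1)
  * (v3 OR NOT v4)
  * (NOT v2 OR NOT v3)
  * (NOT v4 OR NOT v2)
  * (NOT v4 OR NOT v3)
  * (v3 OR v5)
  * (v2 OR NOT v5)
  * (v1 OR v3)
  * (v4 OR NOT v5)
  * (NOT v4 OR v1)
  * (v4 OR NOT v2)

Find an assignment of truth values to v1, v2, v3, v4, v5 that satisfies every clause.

Branch on v1: take v1 = False.
  then v5 is forced to False.
  then v4 is forced to False.
  then v3 is forced to True.
  then v2 is forced to False.
Every clause has at least one true literal under this assignment.
Check each clause:
  1. (v5 OR NOT v4) — NOT v4 is true.
  2. (v3 OR NOT v1) — v3 is true.
  3. (NOT v5 OR v1) — NOT v5 is true.
  4. (NOT v4 OR v3) — v3 is true.
  5. (NOT v2 OR NOT v3) — NOT v2 is true.
  6. (NOT v4 OR NOT v2) — NOT v4 is true.
  7. (NOT v3 OR NOT v4) — NOT v4 is true.
  8. (v3 OR v5) — v3 is true.
  9. (v2 OR NOT v5) — NOT v5 is true.
  10. (v1 OR v3) — v3 is true.
  11. (NOT v5 OR v4) — NOT v5 is true.
  12. (NOT v4 OR v1) — NOT v4 is true.
  13. (NOT v2 OR v4) — NOT v2 is true.

v1=False, v2=False, v3=True, v4=False, v5=False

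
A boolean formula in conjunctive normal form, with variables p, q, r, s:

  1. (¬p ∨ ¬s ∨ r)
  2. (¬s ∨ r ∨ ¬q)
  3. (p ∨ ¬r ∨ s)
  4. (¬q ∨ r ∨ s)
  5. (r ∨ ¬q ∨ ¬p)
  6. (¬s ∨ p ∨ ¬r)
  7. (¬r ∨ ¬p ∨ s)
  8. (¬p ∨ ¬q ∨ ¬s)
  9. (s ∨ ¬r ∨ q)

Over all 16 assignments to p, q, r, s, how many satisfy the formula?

4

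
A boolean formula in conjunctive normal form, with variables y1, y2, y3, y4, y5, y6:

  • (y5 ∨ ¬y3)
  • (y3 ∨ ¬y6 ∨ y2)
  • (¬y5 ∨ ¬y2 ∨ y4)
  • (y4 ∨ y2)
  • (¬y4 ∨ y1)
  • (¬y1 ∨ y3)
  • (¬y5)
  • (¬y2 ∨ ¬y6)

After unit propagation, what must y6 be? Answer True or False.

(¬y5) is a unit clause: y5 = False.
From (¬y3 ∨ y5) and y5 = False: y3 = False.
(¬y1 ∨ y3): since y3 = False, the clause reduces to (¬y1). y1 = False.
(y1 ∨ ¬y4) with y1 = False leaves only ¬y4, so y4 = False.
(y4 ∨ y2) with y4 = False leaves only y2, so y2 = True.
From (¬y6 ∨ ¬y2) and y2 = True: y6 = False.

False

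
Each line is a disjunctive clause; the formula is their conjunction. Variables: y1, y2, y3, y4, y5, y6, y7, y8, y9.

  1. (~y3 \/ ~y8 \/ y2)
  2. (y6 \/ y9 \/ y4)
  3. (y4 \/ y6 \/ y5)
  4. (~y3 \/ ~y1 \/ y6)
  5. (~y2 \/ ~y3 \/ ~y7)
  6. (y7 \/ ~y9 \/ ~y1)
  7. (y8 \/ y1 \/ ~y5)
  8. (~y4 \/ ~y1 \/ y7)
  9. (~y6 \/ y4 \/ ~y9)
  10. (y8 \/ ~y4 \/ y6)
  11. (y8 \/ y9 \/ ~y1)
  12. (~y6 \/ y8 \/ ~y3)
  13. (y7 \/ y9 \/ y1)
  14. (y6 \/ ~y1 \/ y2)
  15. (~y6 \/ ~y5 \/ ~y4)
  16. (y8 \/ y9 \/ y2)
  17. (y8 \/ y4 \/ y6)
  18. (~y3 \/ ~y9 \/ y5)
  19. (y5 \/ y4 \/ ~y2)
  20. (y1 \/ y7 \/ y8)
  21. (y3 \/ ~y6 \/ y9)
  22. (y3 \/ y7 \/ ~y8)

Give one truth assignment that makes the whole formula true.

y1 = F, y2 = T, y3 = F, y4 = T, y5 = T, y6 = F, y7 = T, y8 = T, y9 = F

Check each clause:
  1. (~y3 \/ y2 \/ ~y8) — y2 is true.
  2. (y9 \/ y6 \/ y4) — y4 is true.
  3. (y4 \/ y6 \/ y5) — y4 is true.
  4. (~y1 \/ ~y3 \/ y6) — ~y3 is true.
  5. (~y2 \/ ~y7 \/ ~y3) — ~y3 is true.
  6. (~y9 \/ ~y1 \/ y7) — ~y9 is true.
  7. (y1 \/ ~y5 \/ y8) — y8 is true.
  8. (~y4 \/ y7 \/ ~y1) — ~y1 is true.
  9. (y4 \/ ~y6 \/ ~y9) — ~y6 is true.
  10. (~y4 \/ y6 \/ y8) — y8 is true.
  11. (~y1 \/ y8 \/ y9) — y8 is true.
  12. (y8 \/ ~y3 \/ ~y6) — y8 is true.
  13. (y9 \/ y7 \/ y1) — y7 is true.
  14. (y2 \/ ~y1 \/ y6) — y2 is true.
  15. (~y4 \/ ~y6 \/ ~y5) — ~y6 is true.
  16. (y9 \/ y8 \/ y2) — y8 is true.
  17. (y6 \/ y8 \/ y4) — y8 is true.
  18. (~y3 \/ ~y9 \/ y5) — y5 is true.
  19. (y4 \/ ~y2 \/ y5) — y4 is true.
  20. (y7 \/ y8 \/ y1) — y8 is true.
  21. (y9 \/ ~y6 \/ y3) — ~y6 is true.
  22. (y7 \/ y3 \/ ~y8) — y7 is true.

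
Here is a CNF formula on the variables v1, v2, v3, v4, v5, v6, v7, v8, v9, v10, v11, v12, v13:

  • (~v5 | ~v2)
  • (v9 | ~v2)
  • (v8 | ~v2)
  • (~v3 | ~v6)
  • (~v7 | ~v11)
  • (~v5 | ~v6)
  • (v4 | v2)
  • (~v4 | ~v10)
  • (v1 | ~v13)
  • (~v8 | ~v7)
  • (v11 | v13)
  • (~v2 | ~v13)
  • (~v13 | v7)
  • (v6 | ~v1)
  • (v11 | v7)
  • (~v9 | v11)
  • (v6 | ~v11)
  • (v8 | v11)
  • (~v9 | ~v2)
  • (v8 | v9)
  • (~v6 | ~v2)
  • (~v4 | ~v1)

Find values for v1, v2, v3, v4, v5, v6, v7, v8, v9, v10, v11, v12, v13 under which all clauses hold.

v1=0, v2=0, v3=0, v4=1, v5=0, v6=1, v7=0, v8=1, v9=0, v10=0, v11=1, v12=0, v13=0

v3 occurs only negated in the remaining clauses — set v3 = False.
Pure literal: v5 appears only negated; assign v5 = False.
Set v1 = False and propagate.
  then v13 is forced to False.
  then v11 is forced to True.
  then v7 is forced to False.
  then v6 is forced to True.
  then v2 is forced to False.
  then v4 is forced to True.
  then v10 is forced to False.
The remaining clauses are satisfied by v8 = True, v9 = False, v12 = False.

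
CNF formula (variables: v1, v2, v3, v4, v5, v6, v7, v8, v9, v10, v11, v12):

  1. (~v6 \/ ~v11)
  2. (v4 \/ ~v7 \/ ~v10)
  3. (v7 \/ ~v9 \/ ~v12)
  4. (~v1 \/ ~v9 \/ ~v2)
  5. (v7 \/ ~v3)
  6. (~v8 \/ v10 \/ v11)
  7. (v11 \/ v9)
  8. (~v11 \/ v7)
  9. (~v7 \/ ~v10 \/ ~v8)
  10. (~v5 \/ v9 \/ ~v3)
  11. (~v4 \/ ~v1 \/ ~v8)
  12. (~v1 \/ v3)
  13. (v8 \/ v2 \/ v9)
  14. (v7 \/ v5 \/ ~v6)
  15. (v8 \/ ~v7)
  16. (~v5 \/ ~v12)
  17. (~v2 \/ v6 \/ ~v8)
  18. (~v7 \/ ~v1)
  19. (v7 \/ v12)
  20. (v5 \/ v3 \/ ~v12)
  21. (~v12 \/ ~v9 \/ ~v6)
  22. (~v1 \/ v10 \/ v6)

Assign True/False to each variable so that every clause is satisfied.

v1=False  v2=False  v3=True  v4=True  v5=False  v6=False  v7=True  v8=True  v9=True  v10=False  v11=True  v12=True

v1 occurs only negated in the remaining clauses — set v1 = False.
Try v2 = False.
The remaining clauses are satisfied by v3 = True, v4 = True, v5 = False, v6 = False, v7 = True, v8 = True, v9 = True, v10 = False, v11 = True, v12 = True.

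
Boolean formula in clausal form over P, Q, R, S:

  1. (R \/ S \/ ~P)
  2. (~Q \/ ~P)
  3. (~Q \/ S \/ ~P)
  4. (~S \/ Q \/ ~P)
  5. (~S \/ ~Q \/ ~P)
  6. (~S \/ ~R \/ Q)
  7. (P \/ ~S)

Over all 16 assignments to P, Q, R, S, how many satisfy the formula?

The models are:
  P=F Q=F R=F S=F
  P=F Q=F R=T S=F
  P=F Q=T R=F S=F
  P=F Q=T R=T S=F
  P=T Q=F R=T S=F
That's 5 in total.

5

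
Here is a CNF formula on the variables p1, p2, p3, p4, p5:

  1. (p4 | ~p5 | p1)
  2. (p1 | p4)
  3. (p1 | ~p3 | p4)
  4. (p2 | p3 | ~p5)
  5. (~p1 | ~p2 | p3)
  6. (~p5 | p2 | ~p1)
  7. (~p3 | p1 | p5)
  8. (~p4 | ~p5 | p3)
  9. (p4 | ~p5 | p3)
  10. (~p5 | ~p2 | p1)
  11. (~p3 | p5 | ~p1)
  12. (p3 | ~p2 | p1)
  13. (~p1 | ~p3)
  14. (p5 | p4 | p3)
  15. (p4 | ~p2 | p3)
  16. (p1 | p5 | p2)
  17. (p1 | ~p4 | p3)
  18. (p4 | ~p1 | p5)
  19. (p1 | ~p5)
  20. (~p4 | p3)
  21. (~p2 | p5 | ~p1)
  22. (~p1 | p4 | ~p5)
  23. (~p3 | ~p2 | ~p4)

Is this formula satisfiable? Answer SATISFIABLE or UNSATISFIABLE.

p1 = True:
  propagation gives p3=False, p2=False, p5=False, p4=True; an empty clause results — contradiction.
p1 = False:
  propagation gives p4=True, p3=True, p5=True; an empty clause results — contradiction.
Every branch closes, so no satisfying assignment exists.

UNSATISFIABLE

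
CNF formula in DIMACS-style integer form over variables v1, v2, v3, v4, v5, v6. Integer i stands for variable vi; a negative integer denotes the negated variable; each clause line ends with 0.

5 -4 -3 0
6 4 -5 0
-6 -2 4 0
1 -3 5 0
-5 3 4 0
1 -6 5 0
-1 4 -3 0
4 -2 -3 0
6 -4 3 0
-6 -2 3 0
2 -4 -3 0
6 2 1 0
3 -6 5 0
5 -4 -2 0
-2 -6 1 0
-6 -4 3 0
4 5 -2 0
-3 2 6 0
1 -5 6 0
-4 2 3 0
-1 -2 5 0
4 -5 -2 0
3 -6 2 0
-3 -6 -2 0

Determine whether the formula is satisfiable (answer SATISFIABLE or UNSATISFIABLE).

SATISFIABLE

Try v1 = True.
Set v2 = True and propagate.
  then v5 is forced to True.
  then v4 is forced to True.
Set v3 = True and propagate.
  then v6 is forced to False.
Every clause has at least one true literal under this assignment.
So v1 = True, v2 = True, v3 = True, v4 = True, v5 = True, v6 = False is a satisfying assignment.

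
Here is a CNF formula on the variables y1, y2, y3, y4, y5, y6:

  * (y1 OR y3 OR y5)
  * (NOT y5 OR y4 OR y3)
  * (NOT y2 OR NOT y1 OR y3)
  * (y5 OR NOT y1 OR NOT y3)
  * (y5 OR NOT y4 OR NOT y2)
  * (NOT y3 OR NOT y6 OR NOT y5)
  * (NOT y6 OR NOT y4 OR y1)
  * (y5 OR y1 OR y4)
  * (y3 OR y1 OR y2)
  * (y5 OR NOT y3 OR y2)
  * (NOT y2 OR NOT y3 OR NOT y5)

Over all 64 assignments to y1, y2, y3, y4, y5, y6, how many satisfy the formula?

Case analysis on y3 and y5:
  y3=1, y5=1: remaining (y1,y2,y4,y6) ∈ {(0,0,0,0); (0,0,1,0); (1,0,0,0); (1,0,1,0)} — 4.
  y3=1, y5=0: a clause becomes empty — 0.
  y3=0, y5=1: remaining (y1,y2,y4,y6) ∈ {(0,1,1,0); (1,0,1,0); (1,0,1,1)} — 3.
  y3=0, y5=0: remaining (y1,y2,y4,y6) ∈ {(1,0,0,0); (1,0,0,1); (1,0,1,0); (1,0,1,1)} — 4.
Total: 4 + 0 + 3 + 4 = 11.

11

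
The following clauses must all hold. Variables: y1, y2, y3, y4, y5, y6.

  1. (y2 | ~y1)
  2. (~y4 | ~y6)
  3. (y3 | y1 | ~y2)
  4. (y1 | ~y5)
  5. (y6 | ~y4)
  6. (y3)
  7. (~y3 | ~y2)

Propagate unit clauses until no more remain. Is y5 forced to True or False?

False

(y3) is a unit clause: y3 = True.
From (~y3 | ~y2) and y3 = True: y2 = False.
(y2 | ~y1) with y2 = False leaves only ~y1, so y1 = False.
From (y1 | ~y5) and y1 = False: y5 = False.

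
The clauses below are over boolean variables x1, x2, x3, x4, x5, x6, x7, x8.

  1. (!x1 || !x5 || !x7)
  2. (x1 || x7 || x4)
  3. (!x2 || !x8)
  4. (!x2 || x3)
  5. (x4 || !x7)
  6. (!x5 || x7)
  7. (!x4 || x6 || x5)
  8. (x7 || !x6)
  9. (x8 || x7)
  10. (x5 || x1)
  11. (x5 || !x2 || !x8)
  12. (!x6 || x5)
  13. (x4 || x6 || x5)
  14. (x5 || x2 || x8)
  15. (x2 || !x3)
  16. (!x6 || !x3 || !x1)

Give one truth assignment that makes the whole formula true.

x1=F, x2=T, x3=T, x4=T, x5=T, x6=F, x7=T, x8=F

Check each clause:
  1. (!x1 || !x5 || !x7) — !x1 is true.
  2. (x1 || x4 || x7) — x4 is true.
  3. (!x8 || !x2) — !x8 is true.
  4. (!x2 || x3) — x3 is true.
  5. (x4 || !x7) — x4 is true.
  6. (x7 || !x5) — x7 is true.
  7. (!x4 || x5 || x6) — x5 is true.
  8. (!x6 || x7) — !x6 is true.
  9. (x7 || x8) — x7 is true.
  10. (x1 || x5) — x5 is true.
  11. (x5 || !x8 || !x2) — !x8 is true.
  12. (x5 || !x6) — !x6 is true.
  13. (x5 || x4 || x6) — x4 is true.
  14. (x8 || x5 || x2) — x2 is true.
  15. (x2 || !x3) — x2 is true.
  16. (!x3 || !x6 || !x1) — !x6 is true.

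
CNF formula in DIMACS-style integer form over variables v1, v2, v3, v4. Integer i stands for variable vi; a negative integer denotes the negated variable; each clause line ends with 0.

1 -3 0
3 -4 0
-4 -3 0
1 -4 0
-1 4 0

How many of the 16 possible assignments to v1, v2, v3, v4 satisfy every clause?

2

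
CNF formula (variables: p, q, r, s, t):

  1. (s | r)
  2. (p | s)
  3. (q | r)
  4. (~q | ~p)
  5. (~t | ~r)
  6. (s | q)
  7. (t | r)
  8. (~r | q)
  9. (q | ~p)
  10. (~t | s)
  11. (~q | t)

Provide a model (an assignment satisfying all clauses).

Pure literal: s appears only positively; assign s = True.
Branch on p: take p = False.
Try q = True.
  then t is forced to True.
  then r is forced to False.
Every clause has at least one true literal under this assignment.

p=0  q=1  r=0  s=1  t=1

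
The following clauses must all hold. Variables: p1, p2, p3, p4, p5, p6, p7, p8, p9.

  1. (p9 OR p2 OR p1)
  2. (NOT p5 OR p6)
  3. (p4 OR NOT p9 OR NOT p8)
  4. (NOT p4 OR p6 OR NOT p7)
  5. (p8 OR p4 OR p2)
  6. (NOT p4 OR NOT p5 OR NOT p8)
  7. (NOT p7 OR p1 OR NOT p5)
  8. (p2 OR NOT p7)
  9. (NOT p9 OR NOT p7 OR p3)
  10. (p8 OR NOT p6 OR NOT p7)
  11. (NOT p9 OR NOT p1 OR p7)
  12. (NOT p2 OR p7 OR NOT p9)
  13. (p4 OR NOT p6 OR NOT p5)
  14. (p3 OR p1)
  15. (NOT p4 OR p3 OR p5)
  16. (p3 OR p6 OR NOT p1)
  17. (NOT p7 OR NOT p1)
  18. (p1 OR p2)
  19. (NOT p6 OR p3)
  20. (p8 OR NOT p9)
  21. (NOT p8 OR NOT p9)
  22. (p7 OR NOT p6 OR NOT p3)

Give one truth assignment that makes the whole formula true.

p1=False, p2=True, p3=True, p4=True, p5=False, p6=False, p7=False, p8=False, p9=False

Check each clause:
  1. (p1 OR p2 OR p9) — p2 is true.
  2. (NOT p5 OR p6) — NOT p5 is true.
  3. (NOT p9 OR NOT p8 OR p4) — NOT p8 is true.
  4. (NOT p7 OR NOT p4 OR p6) — NOT p7 is true.
  5. (p2 OR p4 OR p8) — p2 is true.
  6. (NOT p5 OR NOT p8 OR NOT p4) — NOT p8 is true.
  7. (p1 OR NOT p7 OR NOT p5) — NOT p7 is true.
  8. (NOT p7 OR p2) — NOT p7 is true.
  9. (NOT p7 OR p3 OR NOT p9) — NOT p7 is true.
  10. (NOT p6 OR p8 OR NOT p7) — NOT p7 is true.
  11. (NOT p1 OR p7 OR NOT p9) — NOT p9 is true.
  12. (p7 OR NOT p2 OR NOT p9) — NOT p9 is true.
  13. (NOT p6 OR NOT p5 OR p4) — NOT p6 is true.
  14. (p3 OR p1) — p3 is true.
  15. (NOT p4 OR p5 OR p3) — p3 is true.
  16. (p6 OR p3 OR NOT p1) — p3 is true.
  17. (NOT p1 OR NOT p7) — NOT p7 is true.
  18. (p2 OR p1) — p2 is true.
  19. (NOT p6 OR p3) — NOT p6 is true.
  20. (NOT p9 OR p8) — NOT p9 is true.
  21. (NOT p9 OR NOT p8) — NOT p8 is true.
  22. (NOT p3 OR NOT p6 OR p7) — NOT p6 is true.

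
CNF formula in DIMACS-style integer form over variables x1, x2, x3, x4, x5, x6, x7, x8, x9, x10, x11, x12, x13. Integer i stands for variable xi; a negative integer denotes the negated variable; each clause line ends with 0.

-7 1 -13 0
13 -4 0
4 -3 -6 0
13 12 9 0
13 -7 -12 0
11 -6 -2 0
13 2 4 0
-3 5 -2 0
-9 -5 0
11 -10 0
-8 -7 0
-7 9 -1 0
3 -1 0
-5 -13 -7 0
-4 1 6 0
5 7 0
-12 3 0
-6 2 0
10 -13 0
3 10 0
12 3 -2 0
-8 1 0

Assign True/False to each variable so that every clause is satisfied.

Pure literal: x8 appears only negated; assign x8 = False.
Pure literal: x11 appears only positively; assign x11 = True.
Try x1 = True.
  then x3 is forced to True.
Branch on x2: take x2 = True.
  then x5 is forced to True.
  then x9 is forced to False.
  then x7 is forced to False.
For the remaining variables, x4 = False, x6 = False, x10 = False, x12 = True, x13 = False works.
Check each clause:
  1. (¬x13 ∨ x1 ∨ ¬x7) — x1 is true.
  2. (x13 ∨ ¬x4) — ¬x4 is true.
  3. (x4 ∨ ¬x6 ∨ ¬x3) — ¬x6 is true.
  4. (x13 ∨ x9 ∨ x12) — x12 is true.
  5. (¬x7 ∨ ¬x12 ∨ x13) — ¬x7 is true.
  6. (¬x6 ∨ x11 ∨ ¬x2) — ¬x6 is true.
  7. (x2 ∨ x13 ∨ x4) — x2 is true.
  8. (¬x3 ∨ ¬x2 ∨ x5) — x5 is true.
  9. (¬x5 ∨ ¬x9) — ¬x9 is true.
  10. (x11 ∨ ¬x10) — x11 is true.
  11. (¬x8 ∨ ¬x7) — ¬x8 is true.
  12. (¬x7 ∨ x9 ∨ ¬x1) — ¬x7 is true.
  13. (x3 ∨ ¬x1) — x3 is true.
  14. (¬x13 ∨ ¬x5 ∨ ¬x7) — ¬x7 is true.
  15. (x6 ∨ ¬x4 ∨ x1) — x1 is true.
  16. (x7 ∨ x5) — x5 is true.
  17. (x3 ∨ ¬x12) — x3 is true.
  18. (¬x6 ∨ x2) — ¬x6 is true.
  19. (¬x13 ∨ x10) — ¬x13 is true.
  20. (x10 ∨ x3) — x3 is true.
  21. (¬x2 ∨ x3 ∨ x12) — x3 is true.
  22. (¬x8 ∨ x1) — ¬x8 is true.

x1=1, x2=1, x3=1, x4=0, x5=1, x6=0, x7=0, x8=0, x9=0, x10=0, x11=1, x12=1, x13=0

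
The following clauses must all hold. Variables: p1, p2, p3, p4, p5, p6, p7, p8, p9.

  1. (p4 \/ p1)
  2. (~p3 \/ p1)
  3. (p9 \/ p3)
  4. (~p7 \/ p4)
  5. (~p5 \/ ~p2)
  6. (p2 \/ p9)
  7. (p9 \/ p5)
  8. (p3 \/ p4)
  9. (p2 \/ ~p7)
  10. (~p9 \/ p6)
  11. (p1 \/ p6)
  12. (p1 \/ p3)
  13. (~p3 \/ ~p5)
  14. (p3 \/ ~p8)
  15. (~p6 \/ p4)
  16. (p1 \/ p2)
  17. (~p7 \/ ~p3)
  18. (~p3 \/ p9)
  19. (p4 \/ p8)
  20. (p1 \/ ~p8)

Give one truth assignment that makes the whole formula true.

p1=1, p2=1, p3=1, p4=1, p5=0, p6=1, p7=0, p8=1, p9=1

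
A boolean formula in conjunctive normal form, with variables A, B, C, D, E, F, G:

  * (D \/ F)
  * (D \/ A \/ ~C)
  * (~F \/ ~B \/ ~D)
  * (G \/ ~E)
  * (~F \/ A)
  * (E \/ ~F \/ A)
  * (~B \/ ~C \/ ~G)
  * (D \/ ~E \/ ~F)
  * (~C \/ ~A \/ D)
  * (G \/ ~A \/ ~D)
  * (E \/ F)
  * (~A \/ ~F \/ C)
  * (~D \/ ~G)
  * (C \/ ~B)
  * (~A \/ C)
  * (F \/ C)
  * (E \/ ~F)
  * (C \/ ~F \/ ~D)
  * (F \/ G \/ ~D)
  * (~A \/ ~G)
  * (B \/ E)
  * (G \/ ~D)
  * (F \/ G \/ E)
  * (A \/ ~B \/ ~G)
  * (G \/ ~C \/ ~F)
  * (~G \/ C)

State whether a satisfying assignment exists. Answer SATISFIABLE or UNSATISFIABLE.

UNSATISFIABLE

F = True:
  propagation gives A=True, C=True, D=True, B=False; an empty clause results — contradiction.
F = False:
  propagation gives D=True, E=True, G=True; an empty clause results — contradiction.
Every branch closes, so no satisfying assignment exists.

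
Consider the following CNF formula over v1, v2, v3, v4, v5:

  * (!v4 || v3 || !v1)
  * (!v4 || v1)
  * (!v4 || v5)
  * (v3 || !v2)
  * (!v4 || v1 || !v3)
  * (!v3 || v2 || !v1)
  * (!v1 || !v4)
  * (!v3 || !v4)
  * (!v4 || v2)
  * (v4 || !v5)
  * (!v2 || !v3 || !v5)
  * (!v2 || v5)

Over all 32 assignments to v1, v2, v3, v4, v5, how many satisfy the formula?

3

The models are:
  v1=F v2=F v3=F v4=F v5=F
  v1=F v2=F v3=T v4=F v5=F
  v1=T v2=F v3=F v4=F v5=F
That's 3 in total.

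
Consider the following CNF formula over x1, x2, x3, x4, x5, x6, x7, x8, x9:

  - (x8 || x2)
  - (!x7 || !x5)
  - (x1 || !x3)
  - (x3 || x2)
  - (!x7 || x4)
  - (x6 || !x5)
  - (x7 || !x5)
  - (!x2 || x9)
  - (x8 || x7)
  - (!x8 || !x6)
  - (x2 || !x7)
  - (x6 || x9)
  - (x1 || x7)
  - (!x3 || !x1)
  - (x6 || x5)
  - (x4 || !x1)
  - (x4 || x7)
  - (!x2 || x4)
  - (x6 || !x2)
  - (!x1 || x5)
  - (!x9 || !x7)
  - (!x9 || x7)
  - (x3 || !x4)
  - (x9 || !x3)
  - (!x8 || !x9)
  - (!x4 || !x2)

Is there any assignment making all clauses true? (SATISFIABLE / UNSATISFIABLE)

UNSATISFIABLE

x7 = True:
  propagation gives x5=False, x4=True, x2=True; an empty clause results — contradiction.
x7 = False:
  propagation gives x5=False, x8=True, x6=False; an empty clause results — contradiction.
Every branch closes, so no satisfying assignment exists.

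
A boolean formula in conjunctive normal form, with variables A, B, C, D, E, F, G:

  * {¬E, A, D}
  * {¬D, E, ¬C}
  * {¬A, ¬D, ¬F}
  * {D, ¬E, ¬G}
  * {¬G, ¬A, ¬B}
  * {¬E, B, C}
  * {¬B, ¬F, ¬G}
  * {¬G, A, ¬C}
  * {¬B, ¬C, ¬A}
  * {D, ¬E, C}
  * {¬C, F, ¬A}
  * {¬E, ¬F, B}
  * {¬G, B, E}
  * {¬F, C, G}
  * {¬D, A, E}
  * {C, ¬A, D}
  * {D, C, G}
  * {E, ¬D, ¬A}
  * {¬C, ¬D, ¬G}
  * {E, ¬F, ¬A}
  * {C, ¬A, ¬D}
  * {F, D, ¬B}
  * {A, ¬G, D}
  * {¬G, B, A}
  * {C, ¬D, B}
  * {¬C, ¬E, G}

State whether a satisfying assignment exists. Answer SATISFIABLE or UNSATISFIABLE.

SATISFIABLE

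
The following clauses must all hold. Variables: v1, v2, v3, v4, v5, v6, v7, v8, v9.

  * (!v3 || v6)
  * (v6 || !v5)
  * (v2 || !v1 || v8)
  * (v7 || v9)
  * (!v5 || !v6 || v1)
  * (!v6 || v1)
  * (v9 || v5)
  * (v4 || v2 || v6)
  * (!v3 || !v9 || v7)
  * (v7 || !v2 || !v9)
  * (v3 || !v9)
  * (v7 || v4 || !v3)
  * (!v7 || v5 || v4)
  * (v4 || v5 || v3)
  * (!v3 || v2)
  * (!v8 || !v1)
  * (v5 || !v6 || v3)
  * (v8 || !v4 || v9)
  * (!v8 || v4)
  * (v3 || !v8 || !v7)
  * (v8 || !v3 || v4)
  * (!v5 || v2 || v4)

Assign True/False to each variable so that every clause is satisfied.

v1 = 1  v2 = 1  v3 = 1  v4 = 1  v5 = 1  v6 = 1  v7 = 1  v8 = 0  v9 = 1

Branch on v1: take v1 = True.
  then v8 is forced to False.
  then v2 is forced to True.
Set v3 = True and propagate.
  then v6 is forced to True.
  then v4 is forced to True.
  then v9 is forced to True.
  then v7 is forced to True.
v5 is now unconstrained; take v5 = True.
Check each clause:
  1. (!v3 || v6) — v6 is true.
  2. (v6 || !v5) — v6 is true.
  3. (v8 || v2 || !v1) — v2 is true.
  4. (v7 || v9) — v9 is true.
  5. (!v5 || !v6 || v1) — v1 is true.
  6. (v1 || !v6) — v1 is true.
  7. (v5 || v9) — v9 is true.
  8. (v6 || v2 || v4) — v2 is true.
  9. (v7 || !v9 || !v3) — v7 is true.
  10. (v7 || !v2 || !v9) — v7 is true.
  11. (v3 || !v9) — v3 is true.
  12. (v7 || v4 || !v3) — v4 is true.
  13. (!v7 || v4 || v5) — v4 is true.
  14. (v5 || v4 || v3) — v3 is true.
  15. (!v3 || v2) — v2 is true.
  16. (!v1 || !v8) — !v8 is true.
  17. (!v6 || v5 || v3) — v3 is true.
  18. (!v4 || v9 || v8) — v9 is true.
  19. (!v8 || v4) — !v8 is true.
  20. (!v7 || !v8 || v3) — !v8 is true.
  21. (v8 || v4 || !v3) — v4 is true.
  22. (v4 || v2 || !v5) — v2 is true.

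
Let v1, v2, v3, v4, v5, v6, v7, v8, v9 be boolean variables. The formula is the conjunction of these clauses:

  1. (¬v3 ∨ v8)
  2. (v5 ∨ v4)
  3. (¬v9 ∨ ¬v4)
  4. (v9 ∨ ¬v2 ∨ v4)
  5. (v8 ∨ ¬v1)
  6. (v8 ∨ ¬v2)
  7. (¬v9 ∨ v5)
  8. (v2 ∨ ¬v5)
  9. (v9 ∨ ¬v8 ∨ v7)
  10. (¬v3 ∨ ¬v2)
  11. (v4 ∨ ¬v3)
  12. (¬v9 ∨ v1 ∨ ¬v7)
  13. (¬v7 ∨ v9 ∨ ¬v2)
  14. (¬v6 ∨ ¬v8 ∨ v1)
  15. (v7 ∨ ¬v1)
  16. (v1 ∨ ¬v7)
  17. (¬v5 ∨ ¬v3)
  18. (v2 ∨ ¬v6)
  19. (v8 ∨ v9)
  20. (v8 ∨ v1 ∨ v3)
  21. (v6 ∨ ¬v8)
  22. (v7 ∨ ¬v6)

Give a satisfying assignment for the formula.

v1=True, v2=True, v3=False, v4=False, v5=True, v6=True, v7=True, v8=True, v9=True

Set v1 = True and propagate.
  then v8 is forced to True.
  then v7 is forced to True.
  then v6 is forced to True.
  then v2 is forced to True.
  then v3 is forced to False.
  then v9 is forced to True.
  then v4 is forced to False.
  then v5 is forced to True.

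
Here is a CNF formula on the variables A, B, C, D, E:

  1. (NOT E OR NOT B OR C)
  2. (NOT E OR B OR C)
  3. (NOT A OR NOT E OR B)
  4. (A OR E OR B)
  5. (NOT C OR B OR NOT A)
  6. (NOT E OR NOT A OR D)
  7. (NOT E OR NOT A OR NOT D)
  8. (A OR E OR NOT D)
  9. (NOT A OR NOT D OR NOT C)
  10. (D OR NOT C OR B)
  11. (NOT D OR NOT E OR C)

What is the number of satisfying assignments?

Split on E, then A.
  E=1, A=1: a clause becomes empty — 0.
  E=1, A=0: remaining (B,C,D) ∈ {(0,1,1); (1,1,0); (1,1,1)} — 3.
  E=0, A=1: 5 of the 8 assignments to (B,C,D) work.
  E=0, A=0: remaining (B,C,D) ∈ {(1,0,0); (1,1,0)} — 2.
Total: 0 + 3 + 5 + 2 = 10.

10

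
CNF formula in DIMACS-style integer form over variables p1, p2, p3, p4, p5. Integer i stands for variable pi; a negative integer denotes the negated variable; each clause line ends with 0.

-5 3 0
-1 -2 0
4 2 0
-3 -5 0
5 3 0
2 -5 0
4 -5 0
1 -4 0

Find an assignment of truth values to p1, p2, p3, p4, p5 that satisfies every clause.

p1=0, p2=1, p3=1, p4=0, p5=0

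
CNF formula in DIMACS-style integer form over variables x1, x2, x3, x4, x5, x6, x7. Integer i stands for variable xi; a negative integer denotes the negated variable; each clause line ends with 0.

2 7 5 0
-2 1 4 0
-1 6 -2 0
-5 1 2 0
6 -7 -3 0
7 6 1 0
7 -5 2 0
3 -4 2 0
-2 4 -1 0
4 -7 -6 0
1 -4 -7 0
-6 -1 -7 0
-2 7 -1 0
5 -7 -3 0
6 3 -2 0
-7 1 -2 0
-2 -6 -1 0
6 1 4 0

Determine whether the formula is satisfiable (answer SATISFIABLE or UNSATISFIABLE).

Branch on x1: take x1 = False.
Branch on x2: take x2 = True.
  then x4 is forced to True.
  then x7 is forced to False.
  then x6 is forced to True.
x3, x5 are now unconstrained; take x3 = False, x5 = True.
Every clause has at least one true literal under this assignment.
So x1=F  x2=T  x3=F  x4=T  x5=T  x6=T  x7=F is a satisfying assignment.

SATISFIABLE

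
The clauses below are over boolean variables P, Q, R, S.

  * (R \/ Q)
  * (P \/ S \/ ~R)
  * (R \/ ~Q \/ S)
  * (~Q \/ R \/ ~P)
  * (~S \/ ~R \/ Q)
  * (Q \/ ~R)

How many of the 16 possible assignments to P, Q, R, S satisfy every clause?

4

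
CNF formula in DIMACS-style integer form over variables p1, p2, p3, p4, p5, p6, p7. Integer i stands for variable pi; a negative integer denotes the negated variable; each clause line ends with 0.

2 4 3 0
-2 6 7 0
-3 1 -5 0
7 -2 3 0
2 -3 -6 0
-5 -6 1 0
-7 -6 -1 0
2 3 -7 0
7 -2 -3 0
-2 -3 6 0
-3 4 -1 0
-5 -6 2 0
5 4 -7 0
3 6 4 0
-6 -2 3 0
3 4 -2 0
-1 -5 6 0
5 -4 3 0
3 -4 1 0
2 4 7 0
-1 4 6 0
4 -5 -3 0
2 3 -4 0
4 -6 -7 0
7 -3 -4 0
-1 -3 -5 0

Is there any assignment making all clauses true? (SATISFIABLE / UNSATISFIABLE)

Branch on p1: take p1 = False.
Branch on p2: take p2 = True.
Branch on p3: take p3 = True.
  then p5 is forced to False.
  then p7 is forced to True.
  then p6 is forced to True.
  then p4 is forced to True.
So p1 = 0, p2 = 1, p3 = 1, p4 = 1, p5 = 0, p6 = 1, p7 = 1 is a satisfying assignment.

SATISFIABLE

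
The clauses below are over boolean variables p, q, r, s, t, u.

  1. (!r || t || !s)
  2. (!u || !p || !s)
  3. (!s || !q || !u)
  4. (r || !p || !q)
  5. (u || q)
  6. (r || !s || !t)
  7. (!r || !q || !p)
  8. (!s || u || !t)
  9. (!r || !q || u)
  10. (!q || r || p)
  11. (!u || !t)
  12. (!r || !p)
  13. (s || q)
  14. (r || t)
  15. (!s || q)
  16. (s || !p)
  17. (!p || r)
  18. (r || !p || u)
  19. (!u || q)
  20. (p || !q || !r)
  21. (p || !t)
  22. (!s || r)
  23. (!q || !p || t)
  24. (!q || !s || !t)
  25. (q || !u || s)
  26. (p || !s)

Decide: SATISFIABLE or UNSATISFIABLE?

UNSATISFIABLE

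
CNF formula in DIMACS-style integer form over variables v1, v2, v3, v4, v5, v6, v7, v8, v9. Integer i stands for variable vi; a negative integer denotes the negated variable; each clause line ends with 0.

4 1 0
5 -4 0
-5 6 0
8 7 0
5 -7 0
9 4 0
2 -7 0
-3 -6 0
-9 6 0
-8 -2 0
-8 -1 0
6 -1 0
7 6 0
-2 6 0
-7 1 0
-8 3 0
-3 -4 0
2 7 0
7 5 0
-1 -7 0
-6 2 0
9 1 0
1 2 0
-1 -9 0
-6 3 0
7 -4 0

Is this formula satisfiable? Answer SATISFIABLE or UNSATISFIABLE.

UNSATISFIABLE

v7 = True:
  propagation gives v5=True, v6=True, v2=True, v3=False; an empty clause results — contradiction.
v7 = False:
  propagation gives v8=True, v2=False; an empty clause results — contradiction.
Every branch closes, so no satisfying assignment exists.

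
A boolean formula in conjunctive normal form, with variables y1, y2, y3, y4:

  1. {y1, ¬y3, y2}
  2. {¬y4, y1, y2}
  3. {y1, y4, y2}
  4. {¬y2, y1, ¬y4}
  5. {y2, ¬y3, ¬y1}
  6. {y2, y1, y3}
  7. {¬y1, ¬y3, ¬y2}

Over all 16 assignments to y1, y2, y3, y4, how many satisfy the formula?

The models are:
  y1=0 y2=1 y3=0 y4=0
  y1=0 y2=1 y3=1 y4=0
  y1=1 y2=0 y3=0 y4=0
  y1=1 y2=0 y3=0 y4=1
  y1=1 y2=1 y3=0 y4=0
  y1=1 y2=1 y3=0 y4=1
Count: 6.

6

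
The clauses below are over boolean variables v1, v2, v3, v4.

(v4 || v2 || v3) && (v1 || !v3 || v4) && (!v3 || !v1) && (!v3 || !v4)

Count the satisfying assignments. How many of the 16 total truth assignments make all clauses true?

The models are:
  v1=F v2=F v3=F v4=T
  v1=F v2=T v3=F v4=F
  v1=F v2=T v3=F v4=T
  v1=T v2=F v3=F v4=T
  v1=T v2=T v3=F v4=F
  v1=T v2=T v3=F v4=T
That's 6 in total.

6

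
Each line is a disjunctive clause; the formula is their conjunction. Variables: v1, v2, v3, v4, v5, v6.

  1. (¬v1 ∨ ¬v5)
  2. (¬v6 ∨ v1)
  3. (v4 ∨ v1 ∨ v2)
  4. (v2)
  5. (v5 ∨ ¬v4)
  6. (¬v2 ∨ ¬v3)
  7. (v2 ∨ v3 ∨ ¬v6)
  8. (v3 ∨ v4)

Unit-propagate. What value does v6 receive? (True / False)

False

(v2) is a unit clause: v2 = True.
(¬v3 ∨ ¬v2): since v2 = True, the clause reduces to (¬v3). v3 = False.
(v4 ∨ v3) with v3 = False leaves only v4, so v4 = True.
In (¬v4 ∨ v5), ¬v4 is now false; v5 must hold, so v5 = True.
(¬v5 ∨ ¬v1): since v5 = True, the clause reduces to (¬v1). v1 = False.
(¬v6 ∨ v1) with v1 = False leaves only ¬v6, so v6 = False.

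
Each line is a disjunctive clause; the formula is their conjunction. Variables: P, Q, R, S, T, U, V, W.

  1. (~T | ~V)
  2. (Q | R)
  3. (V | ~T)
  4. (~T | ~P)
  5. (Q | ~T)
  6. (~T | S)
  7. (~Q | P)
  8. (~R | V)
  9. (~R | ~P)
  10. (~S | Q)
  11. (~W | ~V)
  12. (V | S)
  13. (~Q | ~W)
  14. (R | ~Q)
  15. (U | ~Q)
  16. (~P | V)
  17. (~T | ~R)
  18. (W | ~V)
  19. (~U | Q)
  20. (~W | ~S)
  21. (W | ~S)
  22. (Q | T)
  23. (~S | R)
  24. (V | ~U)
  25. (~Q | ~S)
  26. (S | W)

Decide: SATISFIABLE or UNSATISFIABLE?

UNSATISFIABLE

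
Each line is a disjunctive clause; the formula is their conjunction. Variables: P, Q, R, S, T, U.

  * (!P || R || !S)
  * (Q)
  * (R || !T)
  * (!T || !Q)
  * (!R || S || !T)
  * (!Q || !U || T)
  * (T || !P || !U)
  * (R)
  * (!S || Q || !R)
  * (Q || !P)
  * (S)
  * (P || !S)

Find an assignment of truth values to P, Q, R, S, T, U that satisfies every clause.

Unit propagation: (Q) forces Q = True.
The clause (!T) is unit: T must be False.
The clause (!U) is unit: U must be False.
The clause (R) is unit: R must be True.
Unit propagation: (S) forces S = True.
(P) is a unit clause, so P = True.
Check each clause:
  1. (R || !P || !S) — R is true.
  2. (Q) — Q is true.
  3. (!T || R) — R is true.
  4. (!Q || !T) — !T is true.
  5. (!T || S || !R) — !T is true.
  6. (T || !Q || !U) — !U is true.
  7. (!P || T || !U) — !U is true.
  8. (R) — R is true.
  9. (Q || !R || !S) — Q is true.
  10. (!P || Q) — Q is true.
  11. (S) — S is true.
  12. (!S || P) — P is true.

P = 1  Q = 1  R = 1  S = 1  T = 0  U = 0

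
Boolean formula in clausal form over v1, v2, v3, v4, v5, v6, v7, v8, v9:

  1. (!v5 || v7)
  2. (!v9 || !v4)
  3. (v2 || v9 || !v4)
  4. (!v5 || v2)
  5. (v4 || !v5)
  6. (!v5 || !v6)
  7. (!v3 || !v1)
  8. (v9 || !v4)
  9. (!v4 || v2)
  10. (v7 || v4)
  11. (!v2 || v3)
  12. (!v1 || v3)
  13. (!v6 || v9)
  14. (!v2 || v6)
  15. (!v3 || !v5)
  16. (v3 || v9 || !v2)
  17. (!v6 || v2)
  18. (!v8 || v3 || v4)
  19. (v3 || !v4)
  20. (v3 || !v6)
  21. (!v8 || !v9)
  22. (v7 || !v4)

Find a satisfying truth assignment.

v1=False, v2=False, v3=False, v4=False, v5=False, v6=False, v7=True, v8=False, v9=True

Pure literal: v1 appears only negated; assign v1 = False.
v5 occurs only negated in the remaining clauses — set v5 = False.
Set v2 = False and propagate.
  then v4 is forced to False.
  then v7 is forced to True.
  then v6 is forced to False.
Try v3 = False.
  then v8 is forced to False.
v9 is now unconstrained; take v9 = True.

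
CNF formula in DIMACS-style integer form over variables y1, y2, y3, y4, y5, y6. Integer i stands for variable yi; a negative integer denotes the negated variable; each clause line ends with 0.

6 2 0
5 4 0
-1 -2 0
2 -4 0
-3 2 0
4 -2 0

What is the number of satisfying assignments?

Case analysis on y2 and y4:
  y2=T, y4=T: forces y1=F; y3, y5, y6 free → 2^3 = 8.
  y2=T, y4=F: a clause becomes empty — 0.
  y2=F, y4=T: a clause becomes empty — 0.
  y2=F, y4=F: remaining (y1,y3,y5,y6) ∈ {(F,F,T,T); (T,F,T,T)} — 2.
Total: 8 + 0 + 0 + 2 = 10.

10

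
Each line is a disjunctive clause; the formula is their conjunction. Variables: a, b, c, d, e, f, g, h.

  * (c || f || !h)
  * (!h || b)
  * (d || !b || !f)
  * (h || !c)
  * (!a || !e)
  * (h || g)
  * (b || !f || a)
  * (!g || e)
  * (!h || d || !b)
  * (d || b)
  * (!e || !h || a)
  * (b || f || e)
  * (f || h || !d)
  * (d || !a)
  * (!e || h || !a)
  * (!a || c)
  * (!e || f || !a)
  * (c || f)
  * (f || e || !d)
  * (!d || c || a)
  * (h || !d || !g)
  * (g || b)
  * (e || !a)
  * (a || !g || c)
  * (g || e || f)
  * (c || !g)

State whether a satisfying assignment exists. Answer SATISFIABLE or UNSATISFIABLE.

SATISFIABLE

Try a = False.
Set b = True and propagate.
The remaining clauses are satisfied by c = True, d = True, e = False, f = True, g = False, h = True.
So a=False  b=True  c=True  d=True  e=False  f=True  g=False  h=True is a satisfying assignment.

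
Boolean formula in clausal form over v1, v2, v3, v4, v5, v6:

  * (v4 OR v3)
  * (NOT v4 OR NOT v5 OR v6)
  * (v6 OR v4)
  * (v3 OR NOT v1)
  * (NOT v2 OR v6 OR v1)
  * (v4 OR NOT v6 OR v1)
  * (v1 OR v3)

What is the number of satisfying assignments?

Split on v1, then v4.
  v1=T, v4=T: v2 free; 3 ways for (v3,v5,v6) × 2^1 = 6.
  v1=T, v4=F: remaining (v2,v3,v5,v6) ∈ {(F,T,F,T); (F,T,T,T); (T,T,F,T); (T,T,T,T)} — 4.
  v1=F, v4=T: 5 of the 16 assignments to (v2,v3,v5,v6) work.
  v1=F, v4=F: a clause becomes empty — 0.
Total: 6 + 4 + 5 + 0 = 15.

15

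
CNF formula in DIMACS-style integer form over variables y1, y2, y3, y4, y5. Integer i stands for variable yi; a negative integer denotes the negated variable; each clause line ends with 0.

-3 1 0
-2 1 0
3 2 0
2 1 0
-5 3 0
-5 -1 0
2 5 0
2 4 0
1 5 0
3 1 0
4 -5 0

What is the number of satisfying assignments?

4

Satisfying assignments:
  y1=T y2=T y3=F y4=F y5=F
  y1=T y2=T y3=F y4=T y5=F
  y1=T y2=T y3=T y4=F y5=F
  y1=T y2=T y3=T y4=T y5=F
Count: 4.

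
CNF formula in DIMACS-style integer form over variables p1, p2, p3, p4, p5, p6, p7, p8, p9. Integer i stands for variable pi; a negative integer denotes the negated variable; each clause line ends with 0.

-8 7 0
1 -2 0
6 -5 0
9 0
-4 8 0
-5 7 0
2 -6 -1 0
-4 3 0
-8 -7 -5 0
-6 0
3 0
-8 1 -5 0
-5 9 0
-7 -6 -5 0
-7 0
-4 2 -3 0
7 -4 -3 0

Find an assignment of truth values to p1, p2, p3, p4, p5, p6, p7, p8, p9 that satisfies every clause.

p1 = True, p2 = True, p3 = True, p4 = False, p5 = False, p6 = False, p7 = False, p8 = False, p9 = True

(p9) is a unit clause, so p9 = True.
(!p6) is a unit clause, so p6 = False.
(!p5) is a unit clause, so p5 = False.
Unit propagation: (p3) forces p3 = True.
The clause (!p7) is unit: p7 must be False.
(!p8) is a unit clause, so p8 = False.
(!p4) is a unit clause, so p4 = False.
p1 occurs only positively in the remaining clauses — set p1 = True.
p2 is now unconstrained; take p2 = True.
Every clause has at least one true literal under this assignment.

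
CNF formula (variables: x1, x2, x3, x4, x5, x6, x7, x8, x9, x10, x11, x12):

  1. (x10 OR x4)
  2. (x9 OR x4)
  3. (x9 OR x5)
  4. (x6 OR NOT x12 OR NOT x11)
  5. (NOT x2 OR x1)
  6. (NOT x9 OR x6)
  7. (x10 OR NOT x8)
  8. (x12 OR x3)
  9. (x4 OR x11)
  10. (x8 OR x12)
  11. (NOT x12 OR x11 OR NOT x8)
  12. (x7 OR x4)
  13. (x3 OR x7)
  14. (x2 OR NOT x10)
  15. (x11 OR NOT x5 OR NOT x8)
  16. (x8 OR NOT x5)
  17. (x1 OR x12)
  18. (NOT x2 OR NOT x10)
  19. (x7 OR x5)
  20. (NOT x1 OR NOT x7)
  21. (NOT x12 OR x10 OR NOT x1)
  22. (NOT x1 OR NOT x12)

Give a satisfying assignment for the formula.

x4 occurs only positively in the remaining clauses — set x4 = True.
x6 occurs only positively in the remaining clauses — set x6 = True.
Try x1 = False.
  then x2 is forced to False.
  then x10 is forced to False.
  then x8 is forced to False.
  then x12 is forced to True.
  then x5 is forced to False.
  then x9 is forced to True.
  then x7 is forced to True.
x3, x11 are now unconstrained; take x3 = False, x11 = False.
Every clause has at least one true literal under this assignment.

x1=F  x2=F  x3=F  x4=T  x5=F  x6=T  x7=T  x8=F  x9=T  x10=F  x11=F  x12=T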